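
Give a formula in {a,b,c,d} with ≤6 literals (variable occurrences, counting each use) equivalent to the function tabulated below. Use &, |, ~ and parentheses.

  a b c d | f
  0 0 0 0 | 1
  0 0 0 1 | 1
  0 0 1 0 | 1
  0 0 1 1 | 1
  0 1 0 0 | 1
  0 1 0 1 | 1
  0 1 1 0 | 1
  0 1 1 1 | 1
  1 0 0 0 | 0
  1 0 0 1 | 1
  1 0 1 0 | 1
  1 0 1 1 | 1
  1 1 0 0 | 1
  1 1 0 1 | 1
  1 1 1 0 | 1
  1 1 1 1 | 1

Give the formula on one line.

  (c | b) = 0011111100111111
  ~a = 1111111100000000
  (~a | d) = 1111111101010101
  ((c | b) | (~a | d)) = 1111111101111111

((c | b) | (~a | d))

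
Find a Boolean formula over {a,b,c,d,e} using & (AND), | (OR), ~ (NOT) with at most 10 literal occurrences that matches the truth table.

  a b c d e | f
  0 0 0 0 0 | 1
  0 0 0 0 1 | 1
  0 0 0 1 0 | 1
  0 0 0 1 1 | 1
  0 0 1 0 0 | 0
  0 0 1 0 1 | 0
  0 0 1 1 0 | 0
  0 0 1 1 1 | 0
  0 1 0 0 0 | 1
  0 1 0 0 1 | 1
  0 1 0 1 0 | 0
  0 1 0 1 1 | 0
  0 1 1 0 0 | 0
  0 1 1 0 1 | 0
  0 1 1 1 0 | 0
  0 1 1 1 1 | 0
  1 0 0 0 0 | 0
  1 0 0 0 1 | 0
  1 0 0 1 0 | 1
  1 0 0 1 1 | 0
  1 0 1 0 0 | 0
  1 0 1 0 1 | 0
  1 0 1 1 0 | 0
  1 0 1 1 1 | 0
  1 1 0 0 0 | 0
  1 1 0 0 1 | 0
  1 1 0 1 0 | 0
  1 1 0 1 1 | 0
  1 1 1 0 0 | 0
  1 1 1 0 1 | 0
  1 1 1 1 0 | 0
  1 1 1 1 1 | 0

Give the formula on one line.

((~b | ~d) & (~c & ((d & (b | ~e)) | ~a)))

  ~b = 11111111000000001111111100000000
  ~d = 11001100110011001100110011001100
  (~b | ~d) = 11111111110011001111111111001100
  ~c = 11110000111100001111000011110000
  ~e = 10101010101010101010101010101010
  (b | ~e) = 10101010111111111010101011111111
  (d & (b | ~e)) = 00100010001100110010001000110011
  ~a = 11111111111111110000000000000000
  ((d & (b | ~e)) | ~a) = 11111111111111110010001000110011
  (~c & ((d & (b | ~e)) | ~a)) = 11110000111100000010000000110000
  ((~b | ~d) & (~c & ((d & (b | ~e)) | ~a))) = 11110000110000000010000000000000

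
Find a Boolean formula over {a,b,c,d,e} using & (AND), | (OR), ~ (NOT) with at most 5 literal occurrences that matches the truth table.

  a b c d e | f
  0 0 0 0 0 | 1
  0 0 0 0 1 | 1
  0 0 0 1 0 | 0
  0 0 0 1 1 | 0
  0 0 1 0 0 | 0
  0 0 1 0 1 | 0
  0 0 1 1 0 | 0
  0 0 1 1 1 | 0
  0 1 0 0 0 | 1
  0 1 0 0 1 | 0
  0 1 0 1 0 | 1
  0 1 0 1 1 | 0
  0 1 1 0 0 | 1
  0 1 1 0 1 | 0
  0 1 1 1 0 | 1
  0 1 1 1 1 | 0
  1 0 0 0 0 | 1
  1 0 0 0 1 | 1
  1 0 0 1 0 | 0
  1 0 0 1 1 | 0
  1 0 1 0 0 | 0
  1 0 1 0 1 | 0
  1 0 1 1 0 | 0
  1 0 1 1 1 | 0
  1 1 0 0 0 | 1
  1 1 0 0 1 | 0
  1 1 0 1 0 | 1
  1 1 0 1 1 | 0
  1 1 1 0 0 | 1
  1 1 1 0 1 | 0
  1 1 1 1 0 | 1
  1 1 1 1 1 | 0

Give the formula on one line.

  ~e = 10101010101010101010101010101010
  (b & ~e) = 00000000101010100000000010101010
  ~b = 11111111000000001111111100000000
  ~c = 11110000111100001111000011110000
  (~b & ~c) = 11110000000000001111000000000000
  ~d = 11001100110011001100110011001100
  ((~b & ~c) & ~d) = 11000000000000001100000000000000
  ((b & ~e) | ((~b & ~c) & ~d)) = 11000000101010101100000010101010

((b & ~e) | ((~b & ~c) & ~d))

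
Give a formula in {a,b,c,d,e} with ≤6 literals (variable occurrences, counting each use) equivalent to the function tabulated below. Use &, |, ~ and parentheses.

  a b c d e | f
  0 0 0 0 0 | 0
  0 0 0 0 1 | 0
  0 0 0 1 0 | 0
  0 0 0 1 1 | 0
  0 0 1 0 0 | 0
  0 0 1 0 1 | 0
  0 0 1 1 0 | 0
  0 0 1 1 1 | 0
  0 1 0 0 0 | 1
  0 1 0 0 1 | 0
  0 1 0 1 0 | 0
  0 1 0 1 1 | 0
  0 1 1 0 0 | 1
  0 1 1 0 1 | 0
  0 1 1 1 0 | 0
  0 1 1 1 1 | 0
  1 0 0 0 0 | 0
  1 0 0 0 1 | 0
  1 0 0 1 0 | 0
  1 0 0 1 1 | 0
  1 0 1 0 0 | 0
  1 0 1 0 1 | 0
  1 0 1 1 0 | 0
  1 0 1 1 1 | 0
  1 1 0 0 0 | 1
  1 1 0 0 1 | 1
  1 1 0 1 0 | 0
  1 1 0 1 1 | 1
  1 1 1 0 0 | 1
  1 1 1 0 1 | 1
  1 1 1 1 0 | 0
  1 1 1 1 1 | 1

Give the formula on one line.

(b & ((e & a) | (~e & ~d)))

  (e & a) = 00000000000000000101010101010101
  ~e = 10101010101010101010101010101010
  ~d = 11001100110011001100110011001100
  (~e & ~d) = 10001000100010001000100010001000
  ((e & a) | (~e & ~d)) = 10001000100010001101110111011101
  (b & ((e & a) | (~e & ~d))) = 00000000100010000000000011011101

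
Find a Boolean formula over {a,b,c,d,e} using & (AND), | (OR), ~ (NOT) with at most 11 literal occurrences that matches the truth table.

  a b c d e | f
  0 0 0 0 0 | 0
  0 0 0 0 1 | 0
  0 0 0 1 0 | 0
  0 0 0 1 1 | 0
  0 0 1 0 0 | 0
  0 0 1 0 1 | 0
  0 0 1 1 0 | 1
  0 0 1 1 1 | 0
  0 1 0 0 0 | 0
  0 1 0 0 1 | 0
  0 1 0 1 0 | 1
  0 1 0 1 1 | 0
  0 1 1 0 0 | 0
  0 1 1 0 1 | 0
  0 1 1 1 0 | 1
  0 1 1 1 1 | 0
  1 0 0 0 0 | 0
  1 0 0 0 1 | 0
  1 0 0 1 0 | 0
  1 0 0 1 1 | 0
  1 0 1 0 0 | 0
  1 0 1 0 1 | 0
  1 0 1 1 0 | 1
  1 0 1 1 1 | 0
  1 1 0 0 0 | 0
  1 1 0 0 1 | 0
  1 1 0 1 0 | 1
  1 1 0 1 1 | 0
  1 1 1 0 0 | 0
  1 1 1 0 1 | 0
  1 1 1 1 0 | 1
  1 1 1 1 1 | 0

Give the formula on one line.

  ~c = 11110000111100001111000011110000
  (e & ~c) = 01010000010100000101000001010000
  (c | (e & ~c)) = 01011111010111110101111101011111
  ((c | (e & ~c)) | b) = 01011111111111110101111111111111
  ~e = 10101010101010101010101010101010
  ~d = 11001100110011001100110011001100
  (~d & a) = 00000000000000001100110011001100
  (~e | (~d & a)) = 10101010101010101110111011101110
  (((c | (e & ~c)) | b) & (~e | (~d & a))) = 00001010101010100100111011101110
  ((((c | (e & ~c)) | b) & (~e | (~d & a))) & d) = 00000010001000100000001000100010

((((c | (e & ~c)) | b) & (~e | (~d & a))) & d)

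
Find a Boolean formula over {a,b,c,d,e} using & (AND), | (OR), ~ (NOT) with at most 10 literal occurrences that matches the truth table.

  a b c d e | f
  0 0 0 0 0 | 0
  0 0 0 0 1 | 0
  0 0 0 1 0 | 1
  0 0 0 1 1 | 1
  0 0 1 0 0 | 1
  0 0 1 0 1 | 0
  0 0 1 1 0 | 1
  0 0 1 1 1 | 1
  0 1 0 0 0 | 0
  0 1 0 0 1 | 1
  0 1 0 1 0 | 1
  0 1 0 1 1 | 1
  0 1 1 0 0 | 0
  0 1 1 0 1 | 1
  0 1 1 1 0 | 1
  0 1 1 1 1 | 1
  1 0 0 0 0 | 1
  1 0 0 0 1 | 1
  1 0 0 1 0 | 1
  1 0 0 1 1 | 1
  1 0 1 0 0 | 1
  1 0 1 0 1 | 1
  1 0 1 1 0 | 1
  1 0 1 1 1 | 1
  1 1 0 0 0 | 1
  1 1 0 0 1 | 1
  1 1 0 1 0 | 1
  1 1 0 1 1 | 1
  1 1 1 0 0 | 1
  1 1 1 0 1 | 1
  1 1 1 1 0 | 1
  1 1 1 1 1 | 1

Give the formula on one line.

(((a | d) | (e & b)) | ((~e & c) & (c & ~b)))

  (a | d) = 00110011001100111111111111111111
  (e & b) = 00000000010101010000000001010101
  ((a | d) | (e & b)) = 00110011011101111111111111111111
  ~e = 10101010101010101010101010101010
  (~e & c) = 00001010000010100000101000001010
  ~b = 11111111000000001111111100000000
  (c & ~b) = 00001111000000000000111100000000
  ((~e & c) & (c & ~b)) = 00001010000000000000101000000000
  (((a | d) | (e & b)) | ((~e & c) & (c & ~b))) = 00111011011101111111111111111111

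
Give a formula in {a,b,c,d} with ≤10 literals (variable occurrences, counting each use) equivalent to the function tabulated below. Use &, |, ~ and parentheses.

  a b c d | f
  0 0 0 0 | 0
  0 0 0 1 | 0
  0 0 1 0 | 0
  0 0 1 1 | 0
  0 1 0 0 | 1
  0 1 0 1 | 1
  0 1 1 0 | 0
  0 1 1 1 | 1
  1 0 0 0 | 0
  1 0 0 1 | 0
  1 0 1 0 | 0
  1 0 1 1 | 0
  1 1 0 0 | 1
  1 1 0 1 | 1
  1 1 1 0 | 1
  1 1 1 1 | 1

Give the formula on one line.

(((~c | ((d & b) & c)) | (a & b)) & b)

  ~c = 1100110011001100
  (d & b) = 0000010100000101
  ((d & b) & c) = 0000000100000001
  (~c | ((d & b) & c)) = 1100110111001101
  (a & b) = 0000000000001111
  ((~c | ((d & b) & c)) | (a & b)) = 1100110111001111
  (((~c | ((d & b) & c)) | (a & b)) & b) = 0000110100001111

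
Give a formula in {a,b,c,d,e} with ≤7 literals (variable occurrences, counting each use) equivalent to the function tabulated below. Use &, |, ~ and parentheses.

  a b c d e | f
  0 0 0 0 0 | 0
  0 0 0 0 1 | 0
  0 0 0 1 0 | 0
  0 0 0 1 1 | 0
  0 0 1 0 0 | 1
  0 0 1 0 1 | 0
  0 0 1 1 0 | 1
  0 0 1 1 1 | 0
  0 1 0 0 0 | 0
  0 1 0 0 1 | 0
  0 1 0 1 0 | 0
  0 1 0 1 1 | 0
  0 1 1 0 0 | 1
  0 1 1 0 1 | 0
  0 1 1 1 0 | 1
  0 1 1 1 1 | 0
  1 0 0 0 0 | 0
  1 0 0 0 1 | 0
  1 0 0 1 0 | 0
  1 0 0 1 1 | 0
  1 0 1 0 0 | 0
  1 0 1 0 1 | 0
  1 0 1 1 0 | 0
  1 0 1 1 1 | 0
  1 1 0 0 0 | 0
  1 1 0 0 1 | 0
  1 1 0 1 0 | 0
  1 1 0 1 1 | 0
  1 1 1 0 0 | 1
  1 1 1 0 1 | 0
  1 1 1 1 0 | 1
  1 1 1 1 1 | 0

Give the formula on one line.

  ~a = 11111111111111110000000000000000
  (e | ~a) = 11111111111111110101010101010101
  ((e | ~a) | b) = 11111111111111110101010111111111
  (e | c) = 01011111010111110101111101011111
  (((e | ~a) | b) & (e | c)) = 01011111010111110101010101011111
  ~e = 10101010101010101010101010101010
  ((((e | ~a) | b) & (e | c)) & ~e) = 00001010000010100000000000001010

((((e | ~a) | b) & (e | c)) & ~e)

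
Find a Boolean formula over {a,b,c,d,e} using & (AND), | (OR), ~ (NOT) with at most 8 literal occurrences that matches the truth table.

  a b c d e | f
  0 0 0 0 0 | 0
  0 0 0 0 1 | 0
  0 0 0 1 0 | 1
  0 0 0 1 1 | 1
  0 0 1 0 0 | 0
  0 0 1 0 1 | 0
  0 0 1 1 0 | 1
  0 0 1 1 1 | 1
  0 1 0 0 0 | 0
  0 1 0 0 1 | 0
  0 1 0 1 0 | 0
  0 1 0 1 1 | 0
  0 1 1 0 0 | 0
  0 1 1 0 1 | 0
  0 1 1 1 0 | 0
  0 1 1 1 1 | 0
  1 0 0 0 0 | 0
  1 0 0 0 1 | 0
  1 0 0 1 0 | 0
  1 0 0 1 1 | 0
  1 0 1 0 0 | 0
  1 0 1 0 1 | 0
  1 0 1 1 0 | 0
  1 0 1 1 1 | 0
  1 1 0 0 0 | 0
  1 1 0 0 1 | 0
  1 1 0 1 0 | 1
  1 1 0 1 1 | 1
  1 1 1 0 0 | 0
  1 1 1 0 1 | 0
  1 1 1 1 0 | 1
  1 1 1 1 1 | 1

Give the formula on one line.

((~a | b) & (((~a & d) & ~b) | (d & a)))

  ~a = 11111111111111110000000000000000
  (~a | b) = 11111111111111110000000011111111
  (~a & d) = 00110011001100110000000000000000
  ~b = 11111111000000001111111100000000
  ((~a & d) & ~b) = 00110011000000000000000000000000
  (d & a) = 00000000000000000011001100110011
  (((~a & d) & ~b) | (d & a)) = 00110011000000000011001100110011
  ((~a | b) & (((~a & d) & ~b) | (d & a))) = 00110011000000000000000000110011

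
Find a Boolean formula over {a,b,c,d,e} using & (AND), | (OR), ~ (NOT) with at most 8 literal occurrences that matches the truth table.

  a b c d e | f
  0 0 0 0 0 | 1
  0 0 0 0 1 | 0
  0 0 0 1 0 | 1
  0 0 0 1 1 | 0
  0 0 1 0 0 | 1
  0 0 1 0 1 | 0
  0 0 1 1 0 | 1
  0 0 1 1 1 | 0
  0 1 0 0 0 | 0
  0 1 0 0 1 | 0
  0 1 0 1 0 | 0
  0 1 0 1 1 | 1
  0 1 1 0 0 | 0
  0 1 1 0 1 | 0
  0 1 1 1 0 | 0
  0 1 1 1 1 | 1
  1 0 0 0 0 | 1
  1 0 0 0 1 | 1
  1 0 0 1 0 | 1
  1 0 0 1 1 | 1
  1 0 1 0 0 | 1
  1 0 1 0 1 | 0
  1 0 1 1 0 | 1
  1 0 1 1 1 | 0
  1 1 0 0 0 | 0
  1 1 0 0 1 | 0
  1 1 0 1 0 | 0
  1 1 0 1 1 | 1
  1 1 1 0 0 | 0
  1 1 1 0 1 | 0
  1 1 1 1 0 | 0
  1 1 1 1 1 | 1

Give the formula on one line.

(((d & e) & b) | (~b & (~e | (a & (~a | ~c)))))

  (d & e) = 00010001000100010001000100010001
  ((d & e) & b) = 00000000000100010000000000010001
  ~b = 11111111000000001111111100000000
  ~e = 10101010101010101010101010101010
  ~a = 11111111111111110000000000000000
  ~c = 11110000111100001111000011110000
  (~a | ~c) = 11111111111111111111000011110000
  (a & (~a | ~c)) = 00000000000000001111000011110000
  (~e | (a & (~a | ~c))) = 10101010101010101111101011111010
  (~b & (~e | (a & (~a | ~c)))) = 10101010000000001111101000000000
  (((d & e) & b) | (~b & (~e | (a & (~a | ~c))))) = 10101010000100011111101000010001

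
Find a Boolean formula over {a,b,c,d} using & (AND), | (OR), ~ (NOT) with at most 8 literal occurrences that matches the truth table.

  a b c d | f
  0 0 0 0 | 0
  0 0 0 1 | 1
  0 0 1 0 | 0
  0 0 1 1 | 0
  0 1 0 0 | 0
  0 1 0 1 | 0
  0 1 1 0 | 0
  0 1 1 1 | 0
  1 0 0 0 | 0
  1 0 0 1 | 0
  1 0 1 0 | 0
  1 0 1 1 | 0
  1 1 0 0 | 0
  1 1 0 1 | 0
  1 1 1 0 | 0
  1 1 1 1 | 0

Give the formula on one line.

  ~a = 1111111100000000
  (~a | b) = 1111111100001111
  ((~a | b) & d) = 0101010100000101
  ~b = 1111000011110000
  ~c = 1100110011001100
  (~b & ~c) = 1100000011000000
  (((~a | b) & d) & (~b & ~c)) = 0100000000000000

(((~a | b) & d) & (~b & ~c))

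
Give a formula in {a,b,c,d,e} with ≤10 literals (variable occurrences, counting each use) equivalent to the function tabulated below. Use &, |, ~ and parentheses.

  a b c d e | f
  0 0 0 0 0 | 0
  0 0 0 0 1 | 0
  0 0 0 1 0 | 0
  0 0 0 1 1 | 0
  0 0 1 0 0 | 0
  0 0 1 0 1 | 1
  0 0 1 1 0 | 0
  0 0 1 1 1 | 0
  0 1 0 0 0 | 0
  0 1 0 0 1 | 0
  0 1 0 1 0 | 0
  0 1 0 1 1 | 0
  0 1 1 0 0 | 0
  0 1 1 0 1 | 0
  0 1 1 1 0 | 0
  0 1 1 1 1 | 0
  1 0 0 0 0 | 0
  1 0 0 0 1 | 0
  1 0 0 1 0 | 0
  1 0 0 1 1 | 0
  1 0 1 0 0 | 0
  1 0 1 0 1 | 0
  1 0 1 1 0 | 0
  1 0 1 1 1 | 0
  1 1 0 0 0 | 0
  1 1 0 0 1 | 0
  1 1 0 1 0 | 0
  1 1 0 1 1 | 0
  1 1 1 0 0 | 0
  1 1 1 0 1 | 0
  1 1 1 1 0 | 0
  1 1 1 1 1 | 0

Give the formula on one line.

((e & ~b) & (~d & (~a & ((~e | c) & e))))

  ~b = 11111111000000001111111100000000
  (e & ~b) = 01010101000000000101010100000000
  ~d = 11001100110011001100110011001100
  ~a = 11111111111111110000000000000000
  ~e = 10101010101010101010101010101010
  (~e | c) = 10101111101011111010111110101111
  ((~e | c) & e) = 00000101000001010000010100000101
  (~a & ((~e | c) & e)) = 00000101000001010000000000000000
  (~d & (~a & ((~e | c) & e))) = 00000100000001000000000000000000
  ((e & ~b) & (~d & (~a & ((~e | c) & e)))) = 00000100000000000000000000000000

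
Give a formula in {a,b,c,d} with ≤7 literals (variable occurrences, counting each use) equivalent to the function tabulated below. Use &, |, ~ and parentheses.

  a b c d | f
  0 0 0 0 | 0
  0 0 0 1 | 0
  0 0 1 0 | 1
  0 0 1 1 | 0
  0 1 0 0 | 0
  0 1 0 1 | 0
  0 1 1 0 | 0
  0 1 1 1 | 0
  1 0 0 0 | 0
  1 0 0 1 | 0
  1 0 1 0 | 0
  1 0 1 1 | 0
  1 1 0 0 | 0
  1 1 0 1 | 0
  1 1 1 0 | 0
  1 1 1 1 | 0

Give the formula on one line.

  ~b = 1111000011110000
  ~d = 1010101010101010
  (~b & ~d) = 1010000010100000
  (a | (~b & ~d)) = 1010000011111111
  ~a = 1111111100000000
  (~b & ~a) = 1111000000000000
  ((a | (~b & ~d)) & (~b & ~a)) = 1010000000000000
  (d | c) = 0111011101110111
  (((a | (~b & ~d)) & (~b & ~a)) & (d | c)) = 0010000000000000

(((a | (~b & ~d)) & (~b & ~a)) & (d | c))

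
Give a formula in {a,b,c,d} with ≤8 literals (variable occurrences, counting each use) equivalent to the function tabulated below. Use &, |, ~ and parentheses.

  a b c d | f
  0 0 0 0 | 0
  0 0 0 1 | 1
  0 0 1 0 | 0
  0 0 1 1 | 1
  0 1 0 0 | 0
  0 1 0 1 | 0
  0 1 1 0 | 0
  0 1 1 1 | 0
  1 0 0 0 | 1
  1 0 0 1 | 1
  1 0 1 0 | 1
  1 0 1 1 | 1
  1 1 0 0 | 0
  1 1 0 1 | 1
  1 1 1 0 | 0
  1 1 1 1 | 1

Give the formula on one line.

  ~a = 1111111100000000
  (~a | d) = 1111111101010101
  (a & (~a | d)) = 0000000001010101
  ~b = 1111000011110000
  ((a & (~a | d)) | ~b) = 1111000011110101
  (b | d) = 0101111101011111
  (~b & (b | d)) = 0101000001010000
  (a | (~b & (b | d))) = 0101000011111111
  (((a & (~a | d)) | ~b) & (a | (~b & (b | d)))) = 0101000011110101

(((a & (~a | d)) | ~b) & (a | (~b & (b | d))))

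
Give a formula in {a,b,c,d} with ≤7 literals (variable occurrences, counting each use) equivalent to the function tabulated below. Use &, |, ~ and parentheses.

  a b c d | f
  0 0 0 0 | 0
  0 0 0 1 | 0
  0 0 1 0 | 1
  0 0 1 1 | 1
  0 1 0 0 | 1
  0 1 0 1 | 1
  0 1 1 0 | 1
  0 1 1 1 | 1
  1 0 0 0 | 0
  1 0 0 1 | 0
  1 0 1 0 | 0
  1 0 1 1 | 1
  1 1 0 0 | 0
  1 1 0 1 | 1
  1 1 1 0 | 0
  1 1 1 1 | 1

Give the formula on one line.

  ~c = 1100110011001100
  (~c & b) = 0000110000001100
  (c | (~c & b)) = 0011111100111111
  ~a = 1111111100000000
  (d | ~a) = 1111111101010101
  ((c | (~c & b)) & (d | ~a)) = 0011111100010101

((c | (~c & b)) & (d | ~a))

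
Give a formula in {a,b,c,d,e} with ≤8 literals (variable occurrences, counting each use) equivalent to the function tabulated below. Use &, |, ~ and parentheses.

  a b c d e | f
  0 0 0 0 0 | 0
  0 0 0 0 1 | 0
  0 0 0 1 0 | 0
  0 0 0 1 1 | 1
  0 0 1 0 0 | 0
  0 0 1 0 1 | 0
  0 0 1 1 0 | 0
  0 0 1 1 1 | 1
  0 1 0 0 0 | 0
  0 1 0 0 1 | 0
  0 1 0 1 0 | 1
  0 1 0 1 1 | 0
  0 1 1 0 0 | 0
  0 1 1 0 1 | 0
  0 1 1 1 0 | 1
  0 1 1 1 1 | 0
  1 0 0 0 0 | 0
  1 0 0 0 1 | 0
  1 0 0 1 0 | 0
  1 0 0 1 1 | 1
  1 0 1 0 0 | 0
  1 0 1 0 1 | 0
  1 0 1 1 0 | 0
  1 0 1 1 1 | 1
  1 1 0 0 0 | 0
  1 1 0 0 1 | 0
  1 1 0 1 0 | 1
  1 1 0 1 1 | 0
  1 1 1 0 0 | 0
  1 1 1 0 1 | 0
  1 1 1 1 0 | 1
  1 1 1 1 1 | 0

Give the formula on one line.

  (e | b) = 01010101111111110101010111111111
  ((e | b) & d) = 00010001001100110001000100110011
  ~d = 11001100110011001100110011001100
  (b & ~d) = 00000000110011000000000011001100
  ~e = 10101010101010101010101010101010
  ((b & ~d) | ~e) = 10101010111011101010101011101110
  ~b = 11111111000000001111111100000000
  (((b & ~d) | ~e) | ~b) = 11111111111011101111111111101110
  (((e | b) & d) & (((b & ~d) | ~e) | ~b)) = 00010001001000100001000100100010

(((e | b) & d) & (((b & ~d) | ~e) | ~b))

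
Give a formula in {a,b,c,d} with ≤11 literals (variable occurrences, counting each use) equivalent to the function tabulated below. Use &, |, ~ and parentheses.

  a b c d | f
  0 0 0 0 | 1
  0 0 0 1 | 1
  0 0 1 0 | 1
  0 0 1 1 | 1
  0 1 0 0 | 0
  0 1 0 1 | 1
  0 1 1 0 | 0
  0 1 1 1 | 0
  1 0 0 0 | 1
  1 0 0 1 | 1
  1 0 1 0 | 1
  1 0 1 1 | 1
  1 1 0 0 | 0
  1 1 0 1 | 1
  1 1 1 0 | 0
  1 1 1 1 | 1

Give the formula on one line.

(~b | (((b & ~c) | a) & (d & (c | ((~d & ~a) | b)))))

  ~b = 1111000011110000
  ~c = 1100110011001100
  (b & ~c) = 0000110000001100
  ((b & ~c) | a) = 0000110011111111
  ~d = 1010101010101010
  ~a = 1111111100000000
  (~d & ~a) = 1010101000000000
  ((~d & ~a) | b) = 1010111100001111
  (c | ((~d & ~a) | b)) = 1011111100111111
  (d & (c | ((~d & ~a) | b))) = 0001010100010101
  (((b & ~c) | a) & (d & (c | ((~d & ~a) | b)))) = 0000010000010101
  (~b | (((b & ~c) | a) & (d & (c | ((~d & ~a) | b))))) = 1111010011110101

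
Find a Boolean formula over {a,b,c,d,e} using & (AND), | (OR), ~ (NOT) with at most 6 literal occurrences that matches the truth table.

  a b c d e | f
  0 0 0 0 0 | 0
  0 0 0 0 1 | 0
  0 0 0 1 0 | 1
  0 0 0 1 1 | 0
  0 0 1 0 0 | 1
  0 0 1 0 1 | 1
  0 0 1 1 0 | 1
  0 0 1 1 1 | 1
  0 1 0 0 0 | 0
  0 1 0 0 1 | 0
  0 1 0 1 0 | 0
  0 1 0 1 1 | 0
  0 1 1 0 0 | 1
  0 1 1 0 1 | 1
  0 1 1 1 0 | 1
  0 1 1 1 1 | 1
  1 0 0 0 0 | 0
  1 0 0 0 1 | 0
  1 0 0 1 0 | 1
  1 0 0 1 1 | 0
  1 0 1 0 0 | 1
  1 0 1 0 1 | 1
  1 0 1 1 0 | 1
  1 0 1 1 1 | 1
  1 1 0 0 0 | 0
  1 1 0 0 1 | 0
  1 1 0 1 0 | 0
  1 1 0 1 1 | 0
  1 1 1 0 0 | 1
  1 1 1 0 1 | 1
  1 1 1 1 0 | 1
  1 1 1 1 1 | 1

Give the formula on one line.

(c | (~b & (~e & (d & ~c))))

  ~b = 11111111000000001111111100000000
  ~e = 10101010101010101010101010101010
  ~c = 11110000111100001111000011110000
  (d & ~c) = 00110000001100000011000000110000
  (~e & (d & ~c)) = 00100000001000000010000000100000
  (~b & (~e & (d & ~c))) = 00100000000000000010000000000000
  (c | (~b & (~e & (d & ~c)))) = 00101111000011110010111100001111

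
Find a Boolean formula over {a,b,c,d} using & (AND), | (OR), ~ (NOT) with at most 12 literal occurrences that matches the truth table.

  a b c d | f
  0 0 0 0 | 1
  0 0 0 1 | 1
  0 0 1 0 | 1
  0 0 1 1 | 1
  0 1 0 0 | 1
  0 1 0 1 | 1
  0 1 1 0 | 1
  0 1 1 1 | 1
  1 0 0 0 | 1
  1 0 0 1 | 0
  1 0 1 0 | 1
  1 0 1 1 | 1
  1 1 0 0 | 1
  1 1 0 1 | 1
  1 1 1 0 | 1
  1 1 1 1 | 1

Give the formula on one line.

(((~a | (b & a)) | (a & ~d)) | (((b & ~d) | c) | ~d))

  ~a = 1111111100000000
  (b & a) = 0000000000001111
  (~a | (b & a)) = 1111111100001111
  ~d = 1010101010101010
  (a & ~d) = 0000000010101010
  ((~a | (b & a)) | (a & ~d)) = 1111111110101111
  (b & ~d) = 0000101000001010
  ((b & ~d) | c) = 0011101100111011
  (((b & ~d) | c) | ~d) = 1011101110111011
  (((~a | (b & a)) | (a & ~d)) | (((b & ~d) | c) | ~d)) = 1111111110111111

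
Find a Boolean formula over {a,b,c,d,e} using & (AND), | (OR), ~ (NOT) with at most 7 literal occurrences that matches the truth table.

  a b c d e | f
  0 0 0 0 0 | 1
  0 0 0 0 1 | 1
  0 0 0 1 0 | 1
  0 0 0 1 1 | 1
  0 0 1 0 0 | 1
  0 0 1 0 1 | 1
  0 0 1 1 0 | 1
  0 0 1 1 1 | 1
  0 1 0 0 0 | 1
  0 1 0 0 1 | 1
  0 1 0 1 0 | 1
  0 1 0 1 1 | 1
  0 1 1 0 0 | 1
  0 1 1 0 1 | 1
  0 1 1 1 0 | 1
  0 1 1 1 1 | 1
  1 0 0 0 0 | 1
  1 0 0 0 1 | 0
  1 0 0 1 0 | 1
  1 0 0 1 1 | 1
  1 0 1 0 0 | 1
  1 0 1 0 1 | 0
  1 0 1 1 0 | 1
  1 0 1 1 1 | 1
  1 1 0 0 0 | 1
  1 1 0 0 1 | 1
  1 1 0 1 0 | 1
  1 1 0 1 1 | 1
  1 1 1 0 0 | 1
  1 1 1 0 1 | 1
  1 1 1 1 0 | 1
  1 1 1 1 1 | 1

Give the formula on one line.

((~e | ~a) | (b | d))

  ~e = 10101010101010101010101010101010
  ~a = 11111111111111110000000000000000
  (~e | ~a) = 11111111111111111010101010101010
  (b | d) = 00110011111111110011001111111111
  ((~e | ~a) | (b | d)) = 11111111111111111011101111111111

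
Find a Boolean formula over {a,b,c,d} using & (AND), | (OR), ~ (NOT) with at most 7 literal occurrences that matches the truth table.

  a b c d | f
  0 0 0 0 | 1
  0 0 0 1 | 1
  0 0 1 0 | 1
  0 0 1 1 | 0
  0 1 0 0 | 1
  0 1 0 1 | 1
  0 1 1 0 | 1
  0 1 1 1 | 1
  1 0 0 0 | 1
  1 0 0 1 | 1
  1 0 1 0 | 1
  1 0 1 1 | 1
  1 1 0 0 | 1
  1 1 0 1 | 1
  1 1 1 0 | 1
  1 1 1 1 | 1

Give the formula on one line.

  ~d = 1010101010101010
  ~c = 1100110011001100
  (~c | b) = 1100111111001111
  (a | (~c | b)) = 1100111111111111
  (~d | (a | (~c | b))) = 1110111111111111

(~d | (a | (~c | b)))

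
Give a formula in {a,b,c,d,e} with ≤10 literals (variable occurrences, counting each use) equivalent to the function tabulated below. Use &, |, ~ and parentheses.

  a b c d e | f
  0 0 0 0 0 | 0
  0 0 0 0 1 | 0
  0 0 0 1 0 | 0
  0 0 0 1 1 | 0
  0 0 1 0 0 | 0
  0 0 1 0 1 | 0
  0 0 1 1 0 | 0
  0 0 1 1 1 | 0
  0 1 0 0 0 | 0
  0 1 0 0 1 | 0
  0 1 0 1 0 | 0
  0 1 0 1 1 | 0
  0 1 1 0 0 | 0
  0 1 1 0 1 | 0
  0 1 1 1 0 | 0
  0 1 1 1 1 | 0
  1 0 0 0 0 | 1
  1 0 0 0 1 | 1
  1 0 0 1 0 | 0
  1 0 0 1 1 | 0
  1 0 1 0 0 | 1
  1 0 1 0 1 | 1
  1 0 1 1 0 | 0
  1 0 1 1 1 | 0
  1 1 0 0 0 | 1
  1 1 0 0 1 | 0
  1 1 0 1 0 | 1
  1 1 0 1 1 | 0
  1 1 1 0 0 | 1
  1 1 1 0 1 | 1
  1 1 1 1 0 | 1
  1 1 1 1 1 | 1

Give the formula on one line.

  ~d = 11001100110011001100110011001100
  (b | ~d) = 11001100111111111100110011111111
  ~e = 10101010101010101010101010101010
  ~b = 11111111000000001111111100000000
  (~b & e) = 01010101000000000101010100000000
  (~e | (~b & e)) = 11111111101010101111111110101010
  ((~e | (~b & e)) | c) = 11111111101011111111111110101111
  (a & ((~e | (~b & e)) | c)) = 00000000000000001111111110101111
  ((b | ~d) & (a & ((~e | (~b & e)) | c))) = 00000000000000001100110010101111

((b | ~d) & (a & ((~e | (~b & e)) | c)))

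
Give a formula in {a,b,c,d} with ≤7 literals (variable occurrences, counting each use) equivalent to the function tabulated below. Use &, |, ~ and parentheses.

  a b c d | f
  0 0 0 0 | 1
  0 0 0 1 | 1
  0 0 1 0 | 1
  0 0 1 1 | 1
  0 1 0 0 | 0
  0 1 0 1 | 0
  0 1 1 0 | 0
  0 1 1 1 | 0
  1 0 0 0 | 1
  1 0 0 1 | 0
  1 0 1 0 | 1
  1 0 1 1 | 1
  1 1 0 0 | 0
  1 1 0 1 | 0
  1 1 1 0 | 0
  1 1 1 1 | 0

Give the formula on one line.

(((c | ~d) | (~a & (~c & d))) & ~b)

  ~d = 1010101010101010
  (c | ~d) = 1011101110111011
  ~a = 1111111100000000
  ~c = 1100110011001100
  (~c & d) = 0100010001000100
  (~a & (~c & d)) = 0100010000000000
  ((c | ~d) | (~a & (~c & d))) = 1111111110111011
  ~b = 1111000011110000
  (((c | ~d) | (~a & (~c & d))) & ~b) = 1111000010110000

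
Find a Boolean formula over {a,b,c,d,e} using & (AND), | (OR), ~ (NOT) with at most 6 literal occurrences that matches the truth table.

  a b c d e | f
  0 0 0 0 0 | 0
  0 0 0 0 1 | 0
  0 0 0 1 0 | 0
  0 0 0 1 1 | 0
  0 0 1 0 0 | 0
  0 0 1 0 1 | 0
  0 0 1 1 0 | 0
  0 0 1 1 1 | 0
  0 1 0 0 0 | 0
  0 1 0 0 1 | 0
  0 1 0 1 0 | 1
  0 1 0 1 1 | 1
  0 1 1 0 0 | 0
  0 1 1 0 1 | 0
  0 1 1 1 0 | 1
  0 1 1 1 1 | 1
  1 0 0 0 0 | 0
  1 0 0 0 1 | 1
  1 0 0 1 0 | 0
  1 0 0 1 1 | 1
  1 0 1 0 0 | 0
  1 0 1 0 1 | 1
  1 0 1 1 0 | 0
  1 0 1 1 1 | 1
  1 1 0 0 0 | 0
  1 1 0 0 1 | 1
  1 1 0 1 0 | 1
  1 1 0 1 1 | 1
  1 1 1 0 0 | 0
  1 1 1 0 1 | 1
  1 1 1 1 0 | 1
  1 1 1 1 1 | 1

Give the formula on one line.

  (d & b) = 00000000001100110000000000110011
  (a & e) = 00000000000000000101010101010101
  ((d & b) | (a & e)) = 00000000001100110101010101110111

((d & b) | (a & e))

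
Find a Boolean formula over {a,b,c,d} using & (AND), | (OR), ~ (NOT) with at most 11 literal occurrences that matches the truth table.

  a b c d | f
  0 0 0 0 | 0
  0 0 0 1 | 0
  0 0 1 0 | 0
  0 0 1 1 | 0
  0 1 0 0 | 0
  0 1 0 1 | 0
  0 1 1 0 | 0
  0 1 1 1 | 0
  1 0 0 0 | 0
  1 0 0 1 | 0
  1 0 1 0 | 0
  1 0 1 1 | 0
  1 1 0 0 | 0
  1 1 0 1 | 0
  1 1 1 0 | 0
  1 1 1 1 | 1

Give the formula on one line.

  (d | b) = 0101111101011111
  (d | c) = 0111011101110111
  ((d | b) & (d | c)) = 0101011101010111
  (((d | b) & (d | c)) & c) = 0001001100010011
  (d & a) = 0000000001010101
  ((((d | b) & (d | c)) & c) & (d & a)) = 0000000000010001
  (b & ((((d | b) & (d | c)) & c) & (d & a))) = 0000000000000001

(b & ((((d | b) & (d | c)) & c) & (d & a)))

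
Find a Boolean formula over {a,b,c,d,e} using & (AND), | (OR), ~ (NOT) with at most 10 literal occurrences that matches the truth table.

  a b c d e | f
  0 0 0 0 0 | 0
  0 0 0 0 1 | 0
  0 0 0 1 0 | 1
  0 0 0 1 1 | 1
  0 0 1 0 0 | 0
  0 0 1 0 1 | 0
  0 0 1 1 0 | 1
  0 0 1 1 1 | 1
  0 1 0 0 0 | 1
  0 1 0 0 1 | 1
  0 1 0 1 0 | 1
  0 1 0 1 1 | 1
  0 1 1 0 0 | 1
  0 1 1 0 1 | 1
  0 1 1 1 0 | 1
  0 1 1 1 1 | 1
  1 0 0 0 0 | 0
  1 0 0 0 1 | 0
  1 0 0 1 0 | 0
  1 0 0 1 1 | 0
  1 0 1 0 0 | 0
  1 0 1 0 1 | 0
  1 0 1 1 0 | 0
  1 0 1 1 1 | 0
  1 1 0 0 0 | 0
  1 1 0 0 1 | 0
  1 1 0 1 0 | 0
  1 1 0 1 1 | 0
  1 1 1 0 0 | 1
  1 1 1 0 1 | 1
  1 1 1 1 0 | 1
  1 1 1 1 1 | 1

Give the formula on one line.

  ~a = 11111111111111110000000000000000
  ~b = 11111111000000001111111100000000
  (~b & c) = 00001111000000000000111100000000
  (~a | (~b & c)) = 11111111111111110000111100000000
  ((~a | (~b & c)) | c) = 11111111111111110000111100001111
  (a & ((~a | (~b & c)) | c)) = 00000000000000000000111100001111
  (b & (a & ((~a | (~b & c)) | c))) = 00000000000000000000000000001111
  (d | b) = 00110011111111110011001111111111
  ((d | b) & ~a) = 00110011111111110000000000000000
  ((b & (a & ((~a | (~b & c)) | c))) | ((d | b) & ~a)) = 00110011111111110000000000001111

((b & (a & ((~a | (~b & c)) | c))) | ((d | b) & ~a))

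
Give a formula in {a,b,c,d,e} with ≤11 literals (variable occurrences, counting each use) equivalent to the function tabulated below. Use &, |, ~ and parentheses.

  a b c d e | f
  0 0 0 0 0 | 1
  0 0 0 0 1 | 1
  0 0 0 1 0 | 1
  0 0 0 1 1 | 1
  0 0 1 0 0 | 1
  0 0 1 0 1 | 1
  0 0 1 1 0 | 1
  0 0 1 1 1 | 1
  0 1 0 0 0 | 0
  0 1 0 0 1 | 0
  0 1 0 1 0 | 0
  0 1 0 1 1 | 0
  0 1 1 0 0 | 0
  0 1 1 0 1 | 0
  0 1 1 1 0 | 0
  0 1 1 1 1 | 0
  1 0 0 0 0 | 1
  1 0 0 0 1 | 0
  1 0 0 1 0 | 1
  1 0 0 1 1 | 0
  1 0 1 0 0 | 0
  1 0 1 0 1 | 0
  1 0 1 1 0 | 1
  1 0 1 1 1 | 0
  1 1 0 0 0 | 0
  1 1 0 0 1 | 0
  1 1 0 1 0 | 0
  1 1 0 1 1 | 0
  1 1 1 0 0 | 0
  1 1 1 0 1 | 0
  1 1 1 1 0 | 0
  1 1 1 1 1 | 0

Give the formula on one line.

(~b & (b | ((~e & ((~a | d) | (b | ~c))) | ~a)))

  ~b = 11111111000000001111111100000000
  ~e = 10101010101010101010101010101010
  ~a = 11111111111111110000000000000000
  (~a | d) = 11111111111111110011001100110011
  ~c = 11110000111100001111000011110000
  (b | ~c) = 11110000111111111111000011111111
  ((~a | d) | (b | ~c)) = 11111111111111111111001111111111
  (~e & ((~a | d) | (b | ~c))) = 10101010101010101010001010101010
  ((~e & ((~a | d) | (b | ~c))) | ~a) = 11111111111111111010001010101010
  (b | ((~e & ((~a | d) | (b | ~c))) | ~a)) = 11111111111111111010001011111111
  (~b & (b | ((~e & ((~a | d) | (b | ~c))) | ~a))) = 11111111000000001010001000000000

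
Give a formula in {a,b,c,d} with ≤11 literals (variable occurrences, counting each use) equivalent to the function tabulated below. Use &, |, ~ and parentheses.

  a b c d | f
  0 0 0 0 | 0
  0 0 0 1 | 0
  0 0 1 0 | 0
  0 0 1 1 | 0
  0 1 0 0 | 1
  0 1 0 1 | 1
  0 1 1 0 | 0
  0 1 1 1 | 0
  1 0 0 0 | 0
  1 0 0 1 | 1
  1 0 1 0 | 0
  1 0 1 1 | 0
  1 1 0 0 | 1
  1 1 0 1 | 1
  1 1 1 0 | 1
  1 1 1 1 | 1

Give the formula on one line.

((b & ((a & b) | ~c)) | (((d | b) & ~c) & a))

  (a & b) = 0000000000001111
  ~c = 1100110011001100
  ((a & b) | ~c) = 1100110011001111
  (b & ((a & b) | ~c)) = 0000110000001111
  (d | b) = 0101111101011111
  ((d | b) & ~c) = 0100110001001100
  (((d | b) & ~c) & a) = 0000000001001100
  ((b & ((a & b) | ~c)) | (((d | b) & ~c) & a)) = 0000110001001111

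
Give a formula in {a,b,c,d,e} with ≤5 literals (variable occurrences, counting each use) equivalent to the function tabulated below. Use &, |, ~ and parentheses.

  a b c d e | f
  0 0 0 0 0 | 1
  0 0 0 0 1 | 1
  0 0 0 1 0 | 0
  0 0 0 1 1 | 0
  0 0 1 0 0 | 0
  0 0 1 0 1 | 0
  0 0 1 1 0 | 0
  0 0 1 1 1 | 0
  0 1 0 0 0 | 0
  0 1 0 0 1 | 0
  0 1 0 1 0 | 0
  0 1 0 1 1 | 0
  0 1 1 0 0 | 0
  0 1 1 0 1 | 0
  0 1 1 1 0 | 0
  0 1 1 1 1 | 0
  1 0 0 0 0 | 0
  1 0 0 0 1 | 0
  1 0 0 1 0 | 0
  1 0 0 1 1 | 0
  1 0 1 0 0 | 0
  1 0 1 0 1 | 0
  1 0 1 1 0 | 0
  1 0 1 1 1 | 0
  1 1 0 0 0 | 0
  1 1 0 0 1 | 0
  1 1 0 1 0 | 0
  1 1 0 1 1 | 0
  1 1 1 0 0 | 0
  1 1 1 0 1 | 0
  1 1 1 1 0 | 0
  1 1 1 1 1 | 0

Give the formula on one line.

  ~a = 11111111111111110000000000000000
  ~d = 11001100110011001100110011001100
  ~b = 11111111000000001111111100000000
  (~d & ~b) = 11001100000000001100110000000000
  ((~d & ~b) | a) = 11001100000000001111111111111111
  (~a & ((~d & ~b) | a)) = 11001100000000000000000000000000
  ~c = 11110000111100001111000011110000
  ((~a & ((~d & ~b) | a)) & ~c) = 11000000000000000000000000000000

((~a & ((~d & ~b) | a)) & ~c)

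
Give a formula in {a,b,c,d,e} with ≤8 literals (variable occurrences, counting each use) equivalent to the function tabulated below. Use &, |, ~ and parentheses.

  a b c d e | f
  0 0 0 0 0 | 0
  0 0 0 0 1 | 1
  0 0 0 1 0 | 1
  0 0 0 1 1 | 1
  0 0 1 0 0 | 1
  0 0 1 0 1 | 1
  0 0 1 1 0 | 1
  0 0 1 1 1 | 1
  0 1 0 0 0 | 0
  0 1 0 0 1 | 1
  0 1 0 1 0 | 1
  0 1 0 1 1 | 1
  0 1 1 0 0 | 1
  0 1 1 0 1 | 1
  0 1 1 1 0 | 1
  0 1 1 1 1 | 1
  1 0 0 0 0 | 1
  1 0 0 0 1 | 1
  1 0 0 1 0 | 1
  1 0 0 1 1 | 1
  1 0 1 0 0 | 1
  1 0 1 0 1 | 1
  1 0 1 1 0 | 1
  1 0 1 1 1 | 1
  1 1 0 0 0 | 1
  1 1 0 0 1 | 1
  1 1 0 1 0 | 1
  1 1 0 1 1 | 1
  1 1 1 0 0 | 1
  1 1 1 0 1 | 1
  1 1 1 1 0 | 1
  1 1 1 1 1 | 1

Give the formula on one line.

(c | (((e | (b & d)) | a) | d))

  (b & d) = 00000000001100110000000000110011
  (e | (b & d)) = 01010101011101110101010101110111
  ((e | (b & d)) | a) = 01010101011101111111111111111111
  (((e | (b & d)) | a) | d) = 01110111011101111111111111111111
  (c | (((e | (b & d)) | a) | d)) = 01111111011111111111111111111111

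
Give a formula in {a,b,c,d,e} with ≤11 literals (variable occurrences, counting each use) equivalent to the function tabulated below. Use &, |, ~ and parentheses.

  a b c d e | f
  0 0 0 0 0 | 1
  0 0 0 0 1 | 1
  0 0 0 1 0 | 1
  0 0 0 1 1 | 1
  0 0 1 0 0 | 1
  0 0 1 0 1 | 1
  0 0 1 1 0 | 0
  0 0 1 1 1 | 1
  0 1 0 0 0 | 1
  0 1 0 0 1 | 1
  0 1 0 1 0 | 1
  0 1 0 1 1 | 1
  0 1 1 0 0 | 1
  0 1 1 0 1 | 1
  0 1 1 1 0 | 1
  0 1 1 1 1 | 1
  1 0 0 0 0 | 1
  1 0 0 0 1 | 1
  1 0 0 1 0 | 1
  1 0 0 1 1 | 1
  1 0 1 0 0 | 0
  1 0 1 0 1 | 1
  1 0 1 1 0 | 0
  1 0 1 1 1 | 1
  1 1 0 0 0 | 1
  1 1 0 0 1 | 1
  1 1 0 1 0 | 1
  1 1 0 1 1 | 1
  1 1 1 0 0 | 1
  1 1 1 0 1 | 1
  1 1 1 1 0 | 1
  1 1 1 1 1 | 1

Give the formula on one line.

  (b & d) = 00000000001100110000000000110011
  (e | (b & d)) = 01010101011101110101010101110111
  ~c = 11110000111100001111000011110000
  (b | ~c) = 11110000111111111111000011111111
  ~d = 11001100110011001100110011001100
  ~a = 11111111111111110000000000000000
  (~a | d) = 11111111111111110011001100110011
  (~d & (~a | d)) = 11001100110011000000000000000000
  ~b = 11111111000000001111111100000000
  ((~d & (~a | d)) & ~b) = 11001100000000000000000000000000
  ((b | ~c) | ((~d & (~a | d)) & ~b)) = 11111100111111111111000011111111
  ((e | (b & d)) | ((b | ~c) | ((~d & (~a | d)) & ~b))) = 11111101111111111111010111111111

((e | (b & d)) | ((b | ~c) | ((~d & (~a | d)) & ~b)))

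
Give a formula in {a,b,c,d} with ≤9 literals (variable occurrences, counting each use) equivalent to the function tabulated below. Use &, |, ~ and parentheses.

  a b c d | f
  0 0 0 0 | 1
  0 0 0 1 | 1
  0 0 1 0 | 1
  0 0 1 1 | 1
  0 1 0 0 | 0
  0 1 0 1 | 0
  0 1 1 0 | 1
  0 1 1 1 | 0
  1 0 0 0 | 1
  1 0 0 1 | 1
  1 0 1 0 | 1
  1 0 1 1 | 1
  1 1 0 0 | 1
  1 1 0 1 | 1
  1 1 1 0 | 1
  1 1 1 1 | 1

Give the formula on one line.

((a | ~b) | (~d & ((c | ~b) | ((~b | d) & a))))

  ~b = 1111000011110000
  (a | ~b) = 1111000011111111
  ~d = 1010101010101010
  (c | ~b) = 1111001111110011
  (~b | d) = 1111010111110101
  ((~b | d) & a) = 0000000011110101
  ((c | ~b) | ((~b | d) & a)) = 1111001111110111
  (~d & ((c | ~b) | ((~b | d) & a))) = 1010001010100010
  ((a | ~b) | (~d & ((c | ~b) | ((~b | d) & a)))) = 1111001011111111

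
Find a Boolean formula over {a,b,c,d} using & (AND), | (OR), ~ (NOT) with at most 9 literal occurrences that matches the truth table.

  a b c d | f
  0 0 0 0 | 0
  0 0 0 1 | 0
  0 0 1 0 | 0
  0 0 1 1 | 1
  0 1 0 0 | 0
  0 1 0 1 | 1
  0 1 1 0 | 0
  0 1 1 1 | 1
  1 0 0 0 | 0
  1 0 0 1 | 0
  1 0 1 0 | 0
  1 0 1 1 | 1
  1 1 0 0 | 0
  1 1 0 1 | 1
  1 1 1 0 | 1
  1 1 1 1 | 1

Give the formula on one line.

  (b | c) = 0011111100111111
  (d & (b | c)) = 0001010100010101
  (a & c) = 0000000000110011
  ((a & c) & b) = 0000000000000011
  ((d & (b | c)) | ((a & c) & b)) = 0001010100010111

((d & (b | c)) | ((a & c) & b))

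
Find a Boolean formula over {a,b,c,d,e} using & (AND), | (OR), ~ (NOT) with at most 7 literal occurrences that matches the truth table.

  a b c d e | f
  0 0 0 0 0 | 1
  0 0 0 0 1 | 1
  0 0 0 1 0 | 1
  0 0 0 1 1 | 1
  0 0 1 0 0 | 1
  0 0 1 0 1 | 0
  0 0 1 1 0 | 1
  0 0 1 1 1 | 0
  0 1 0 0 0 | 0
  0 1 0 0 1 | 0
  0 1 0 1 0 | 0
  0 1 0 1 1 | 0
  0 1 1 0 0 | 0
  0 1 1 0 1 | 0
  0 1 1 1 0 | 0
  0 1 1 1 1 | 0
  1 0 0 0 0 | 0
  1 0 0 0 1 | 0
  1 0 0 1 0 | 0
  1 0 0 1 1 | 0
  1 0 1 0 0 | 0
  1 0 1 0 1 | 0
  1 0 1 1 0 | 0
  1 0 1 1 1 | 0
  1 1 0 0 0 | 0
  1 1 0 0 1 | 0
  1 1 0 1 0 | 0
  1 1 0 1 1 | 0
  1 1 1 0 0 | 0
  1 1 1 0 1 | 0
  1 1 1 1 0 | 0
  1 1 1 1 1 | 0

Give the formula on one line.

  ~b = 11111111000000001111111100000000
  ~a = 11111111111111110000000000000000
  (~b & ~a) = 11111111000000000000000000000000
  ~e = 10101010101010101010101010101010
  ~c = 11110000111100001111000011110000
  (~e | ~c) = 11111010111110101111101011111010
  ((~b & ~a) & (~e | ~c)) = 11111010000000000000000000000000

((~b & ~a) & (~e | ~c))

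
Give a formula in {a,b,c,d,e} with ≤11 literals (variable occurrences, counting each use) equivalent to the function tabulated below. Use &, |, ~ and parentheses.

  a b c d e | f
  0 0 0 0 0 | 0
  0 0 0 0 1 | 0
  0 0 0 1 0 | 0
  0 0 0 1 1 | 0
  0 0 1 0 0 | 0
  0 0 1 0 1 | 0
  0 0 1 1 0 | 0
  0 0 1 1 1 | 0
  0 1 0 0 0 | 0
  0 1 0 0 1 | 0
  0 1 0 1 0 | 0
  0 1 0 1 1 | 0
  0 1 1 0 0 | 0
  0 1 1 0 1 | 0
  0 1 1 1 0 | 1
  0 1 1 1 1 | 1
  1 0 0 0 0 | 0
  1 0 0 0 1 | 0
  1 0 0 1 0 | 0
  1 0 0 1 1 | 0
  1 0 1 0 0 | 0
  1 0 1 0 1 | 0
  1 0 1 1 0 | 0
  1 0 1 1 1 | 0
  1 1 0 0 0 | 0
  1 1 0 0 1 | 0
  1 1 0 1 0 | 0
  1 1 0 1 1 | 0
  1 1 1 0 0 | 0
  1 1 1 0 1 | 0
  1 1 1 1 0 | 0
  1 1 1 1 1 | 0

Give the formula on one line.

((((~d | c) | (e | a)) & b) & (c & (~a & d)))

  ~d = 11001100110011001100110011001100
  (~d | c) = 11001111110011111100111111001111
  (e | a) = 01010101010101011111111111111111
  ((~d | c) | (e | a)) = 11011111110111111111111111111111
  (((~d | c) | (e | a)) & b) = 00000000110111110000000011111111
  ~a = 11111111111111110000000000000000
  (~a & d) = 00110011001100110000000000000000
  (c & (~a & d)) = 00000011000000110000000000000000
  ((((~d | c) | (e | a)) & b) & (c & (~a & d))) = 00000000000000110000000000000000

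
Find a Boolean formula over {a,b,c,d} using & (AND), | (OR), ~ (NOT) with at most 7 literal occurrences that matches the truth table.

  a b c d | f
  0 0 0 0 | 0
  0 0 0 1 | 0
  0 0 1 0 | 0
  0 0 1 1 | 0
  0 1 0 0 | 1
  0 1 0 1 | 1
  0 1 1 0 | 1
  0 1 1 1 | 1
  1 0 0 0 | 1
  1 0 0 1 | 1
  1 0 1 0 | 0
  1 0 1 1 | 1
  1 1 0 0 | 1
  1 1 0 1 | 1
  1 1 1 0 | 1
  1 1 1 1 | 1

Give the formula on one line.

((b | a) & (d | (~c | b)))

  (b | a) = 0000111111111111
  ~c = 1100110011001100
  (~c | b) = 1100111111001111
  (d | (~c | b)) = 1101111111011111
  ((b | a) & (d | (~c | b))) = 0000111111011111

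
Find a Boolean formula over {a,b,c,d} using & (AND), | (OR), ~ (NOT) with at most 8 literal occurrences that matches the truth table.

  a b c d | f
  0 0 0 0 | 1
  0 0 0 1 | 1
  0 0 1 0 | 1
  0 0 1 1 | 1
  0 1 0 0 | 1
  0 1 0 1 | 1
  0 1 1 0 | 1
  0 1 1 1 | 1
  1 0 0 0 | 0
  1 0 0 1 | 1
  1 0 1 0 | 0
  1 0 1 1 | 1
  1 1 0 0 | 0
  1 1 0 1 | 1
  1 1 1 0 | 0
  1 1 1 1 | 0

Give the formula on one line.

  ~b = 1111000011110000
  ~a = 1111111100000000
  (~b | ~a) = 1111111111110000
  ~c = 1100110011001100
  (~c | ~a) = 1111111111001100
  ((~c | ~a) & b) = 0000111100001100
  ((~b | ~a) | ((~c | ~a) & b)) = 1111111111111100
  (d | ~a) = 1111111101010101
  (((~b | ~a) | ((~c | ~a) & b)) & (d | ~a)) = 1111111101010100

(((~b | ~a) | ((~c | ~a) & b)) & (d | ~a))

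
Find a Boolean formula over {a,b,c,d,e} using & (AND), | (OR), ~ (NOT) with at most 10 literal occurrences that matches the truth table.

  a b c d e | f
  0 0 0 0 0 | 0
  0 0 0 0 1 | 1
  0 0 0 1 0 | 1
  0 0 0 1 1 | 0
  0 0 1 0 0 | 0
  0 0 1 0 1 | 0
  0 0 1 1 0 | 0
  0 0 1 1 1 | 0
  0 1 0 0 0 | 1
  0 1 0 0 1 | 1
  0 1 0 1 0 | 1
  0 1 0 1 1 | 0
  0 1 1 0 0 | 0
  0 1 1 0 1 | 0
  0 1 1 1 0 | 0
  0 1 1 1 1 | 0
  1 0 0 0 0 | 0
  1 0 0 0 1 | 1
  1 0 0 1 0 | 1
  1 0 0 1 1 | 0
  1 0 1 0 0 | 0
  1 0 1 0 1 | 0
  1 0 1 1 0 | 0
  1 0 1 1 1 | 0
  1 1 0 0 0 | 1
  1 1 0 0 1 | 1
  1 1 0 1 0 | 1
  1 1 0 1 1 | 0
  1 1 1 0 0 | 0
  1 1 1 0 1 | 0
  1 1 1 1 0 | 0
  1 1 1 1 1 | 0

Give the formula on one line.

  ~c = 11110000111100001111000011110000
  ~d = 11001100110011001100110011001100
  ~e = 10101010101010101010101010101010
  (~d | ~e) = 11101110111011101110111011101110
  (~c & (~d | ~e)) = 11100000111000001110000011100000
  (~d | ~c) = 11111100111111001111110011111100
  (e | b) = 01010101111111110101010111111111
  (c | d) = 00111111001111110011111100111111
  ((e | b) | (c | d)) = 01111111111111110111111111111111
  ((~d | ~c) & ((e | b) | (c | d))) = 01111100111111000111110011111100
  ((~c & (~d | ~e)) & ((~d | ~c) & ((e | b) | (c | d)))) = 01100000111000000110000011100000

((~c & (~d | ~e)) & ((~d | ~c) & ((e | b) | (c | d))))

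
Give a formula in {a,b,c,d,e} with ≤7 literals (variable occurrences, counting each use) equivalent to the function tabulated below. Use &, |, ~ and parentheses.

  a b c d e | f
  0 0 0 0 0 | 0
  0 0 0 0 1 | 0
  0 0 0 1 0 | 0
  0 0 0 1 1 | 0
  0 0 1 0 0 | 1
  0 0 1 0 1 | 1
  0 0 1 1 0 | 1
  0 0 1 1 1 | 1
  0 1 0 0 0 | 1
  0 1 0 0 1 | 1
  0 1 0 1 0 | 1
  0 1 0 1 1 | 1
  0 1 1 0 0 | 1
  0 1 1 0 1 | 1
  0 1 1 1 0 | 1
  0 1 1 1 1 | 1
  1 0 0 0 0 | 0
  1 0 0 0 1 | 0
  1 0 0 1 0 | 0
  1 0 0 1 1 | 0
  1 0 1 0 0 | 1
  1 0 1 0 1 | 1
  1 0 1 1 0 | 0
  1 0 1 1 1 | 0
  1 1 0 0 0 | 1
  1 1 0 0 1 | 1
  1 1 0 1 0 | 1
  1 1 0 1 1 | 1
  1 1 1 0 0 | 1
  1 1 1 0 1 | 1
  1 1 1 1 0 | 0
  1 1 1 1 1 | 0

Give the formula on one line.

  (c | b) = 00001111111111110000111111111111
  ~d = 11001100110011001100110011001100
  ~a = 11111111111111110000000000000000
  (~d | ~a) = 11111111111111111100110011001100
  ~c = 11110000111100001111000011110000
  (~a | ~c) = 11111111111111111111000011110000
  ((~d | ~a) | (~a | ~c)) = 11111111111111111111110011111100
  ((c | b) & ((~d | ~a) | (~a | ~c))) = 00001111111111110000110011111100

((c | b) & ((~d | ~a) | (~a | ~c)))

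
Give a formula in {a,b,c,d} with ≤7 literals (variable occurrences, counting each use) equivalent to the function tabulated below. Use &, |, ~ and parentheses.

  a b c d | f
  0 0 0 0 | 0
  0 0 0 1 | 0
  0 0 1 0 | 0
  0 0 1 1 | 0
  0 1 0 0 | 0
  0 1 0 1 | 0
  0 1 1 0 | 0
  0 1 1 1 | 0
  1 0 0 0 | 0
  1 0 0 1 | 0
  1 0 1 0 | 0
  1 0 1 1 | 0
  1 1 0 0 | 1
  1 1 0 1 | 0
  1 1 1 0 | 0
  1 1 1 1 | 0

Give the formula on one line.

  ~c = 1100110011001100
  ~a = 1111111100000000
  ~d = 1010101010101010
  (~a | ~d) = 1111111110101010
  ((~a | ~d) & b) = 0000111100001010
  (((~a | ~d) & b) & a) = 0000000000001010
  ((((~a | ~d) & b) & a) | c) = 0011001100111011
  (~c & ((((~a | ~d) & b) & a) | c)) = 0000000000001000

(~c & ((((~a | ~d) & b) & a) | c))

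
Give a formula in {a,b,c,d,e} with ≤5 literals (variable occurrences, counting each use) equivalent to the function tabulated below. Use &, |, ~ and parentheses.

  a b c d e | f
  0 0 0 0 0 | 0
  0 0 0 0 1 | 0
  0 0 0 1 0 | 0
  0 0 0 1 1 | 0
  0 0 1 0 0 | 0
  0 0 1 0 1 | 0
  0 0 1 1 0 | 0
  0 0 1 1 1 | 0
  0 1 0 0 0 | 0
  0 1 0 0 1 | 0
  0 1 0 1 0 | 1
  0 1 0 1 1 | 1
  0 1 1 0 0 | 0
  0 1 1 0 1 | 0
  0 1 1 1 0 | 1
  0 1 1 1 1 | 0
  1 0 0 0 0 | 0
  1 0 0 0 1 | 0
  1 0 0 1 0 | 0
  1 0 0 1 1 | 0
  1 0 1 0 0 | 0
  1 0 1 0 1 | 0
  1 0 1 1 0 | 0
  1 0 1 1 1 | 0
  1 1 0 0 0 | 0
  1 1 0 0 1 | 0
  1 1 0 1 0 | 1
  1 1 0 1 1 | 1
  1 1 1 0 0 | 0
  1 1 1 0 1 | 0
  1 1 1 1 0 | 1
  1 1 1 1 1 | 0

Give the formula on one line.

  (b & d) = 00000000001100110000000000110011
  ~e = 10101010101010101010101010101010
  ~c = 11110000111100001111000011110000
  (~e | ~c) = 11111010111110101111101011111010
  ((b & d) & (~e | ~c)) = 00000000001100100000000000110010

((b & d) & (~e | ~c))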